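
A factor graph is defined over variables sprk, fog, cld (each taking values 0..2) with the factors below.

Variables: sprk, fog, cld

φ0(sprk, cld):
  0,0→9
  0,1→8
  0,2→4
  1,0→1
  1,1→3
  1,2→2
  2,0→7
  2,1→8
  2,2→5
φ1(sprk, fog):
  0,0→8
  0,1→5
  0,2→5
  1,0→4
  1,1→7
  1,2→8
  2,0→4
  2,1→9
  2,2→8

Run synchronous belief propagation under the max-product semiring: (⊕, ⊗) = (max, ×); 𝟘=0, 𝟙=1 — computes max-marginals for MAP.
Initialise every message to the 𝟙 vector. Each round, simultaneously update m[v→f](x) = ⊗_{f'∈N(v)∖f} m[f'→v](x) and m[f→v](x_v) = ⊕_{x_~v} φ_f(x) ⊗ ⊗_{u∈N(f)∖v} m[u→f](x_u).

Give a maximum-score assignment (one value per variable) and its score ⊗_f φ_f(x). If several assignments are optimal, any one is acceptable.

assignment: (sprk=0, fog=0, cld=0); score = 72

init: all messages = 𝟙 over 3 values
r1 m[φ0→sprk] = [9, 3, 8]
r1 m[φ0→cld] = [9, 8, 5]
r1 m[φ1→sprk] = [8, 8, 9]
r1 m[φ1→fog] = [8, 9, 8]
r1 m[sprk→φ0] = [1, 1, 1]
r1 m[sprk→φ1] = [1, 1, 1]
r1 m[fog→φ1] = [1, 1, 1]
r1 m[cld→φ0] = [1, 1, 1]
r2 m[φ0→sprk] = [9, 3, 8]
r2 m[φ0→cld] = [9, 8, 5]
r2 m[φ1→sprk] = [8, 8, 9]
r2 m[φ1→fog] = [8, 9, 8]
r2 m[sprk→φ0] = [8, 8, 9]
r2 m[sprk→φ1] = [9, 3, 8]
r2 m[fog→φ1] = [1, 1, 1]
r2 m[cld→φ0] = [1, 1, 1]
r3 m[φ0→sprk] = [9, 3, 8]
r3 m[φ0→cld] = [72, 72, 45]
r3 m[φ1→sprk] = [8, 8, 9]
r3 m[φ1→fog] = [72, 72, 64]
r3 m[sprk→φ0] = [8, 8, 9]
r3 m[sprk→φ1] = [9, 3, 8]
r3 m[fog→φ1] = [1, 1, 1]
r3 m[cld→φ0] = [1, 1, 1]
r4 m[φ0→sprk] = [9, 3, 8]
r4 m[φ0→cld] = [72, 72, 45]
r4 m[φ1→sprk] = [8, 8, 9]
r4 m[φ1→fog] = [72, 72, 64]
r4 m[sprk→φ0] = [8, 8, 9]
r4 m[sprk→φ1] = [9, 3, 8]
r4 m[fog→φ1] = [1, 1, 1]
r4 m[cld→φ0] = [1, 1, 1]
fixed point reached at round 4
traceback from sprk: (sprk=0, fog=0, cld=0), score=72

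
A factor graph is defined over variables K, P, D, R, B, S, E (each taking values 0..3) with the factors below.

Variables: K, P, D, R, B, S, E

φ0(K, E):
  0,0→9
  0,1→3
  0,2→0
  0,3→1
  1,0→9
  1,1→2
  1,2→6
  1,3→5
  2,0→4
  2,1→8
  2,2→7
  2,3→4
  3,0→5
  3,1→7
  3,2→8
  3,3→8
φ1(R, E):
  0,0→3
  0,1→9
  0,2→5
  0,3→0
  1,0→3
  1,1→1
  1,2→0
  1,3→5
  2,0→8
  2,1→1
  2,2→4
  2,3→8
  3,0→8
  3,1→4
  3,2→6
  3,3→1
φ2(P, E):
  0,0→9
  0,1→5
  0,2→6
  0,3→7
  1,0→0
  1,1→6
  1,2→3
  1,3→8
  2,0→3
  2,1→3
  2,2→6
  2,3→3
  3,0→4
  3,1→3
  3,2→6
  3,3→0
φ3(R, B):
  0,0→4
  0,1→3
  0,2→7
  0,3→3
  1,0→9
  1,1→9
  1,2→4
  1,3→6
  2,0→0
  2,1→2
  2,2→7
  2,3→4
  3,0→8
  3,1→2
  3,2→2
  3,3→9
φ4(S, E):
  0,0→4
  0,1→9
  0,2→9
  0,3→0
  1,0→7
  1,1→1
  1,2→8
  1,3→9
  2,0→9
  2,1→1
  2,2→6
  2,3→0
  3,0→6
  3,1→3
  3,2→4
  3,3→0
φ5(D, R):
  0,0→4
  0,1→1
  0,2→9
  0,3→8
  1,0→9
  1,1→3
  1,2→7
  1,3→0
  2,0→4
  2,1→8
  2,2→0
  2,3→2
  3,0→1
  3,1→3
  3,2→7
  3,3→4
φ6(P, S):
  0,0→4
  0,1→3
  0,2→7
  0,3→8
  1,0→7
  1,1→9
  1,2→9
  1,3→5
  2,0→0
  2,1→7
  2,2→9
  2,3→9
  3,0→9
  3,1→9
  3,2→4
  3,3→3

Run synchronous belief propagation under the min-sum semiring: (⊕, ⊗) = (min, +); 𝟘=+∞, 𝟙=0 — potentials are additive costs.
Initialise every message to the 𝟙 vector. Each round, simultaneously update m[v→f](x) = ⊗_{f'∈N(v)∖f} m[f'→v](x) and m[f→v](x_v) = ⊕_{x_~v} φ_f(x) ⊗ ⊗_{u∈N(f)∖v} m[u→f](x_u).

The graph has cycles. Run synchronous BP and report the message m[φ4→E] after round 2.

message @ round 2 = [4, 1, 4, 0]

init: all messages = 𝟙 over 4 values
r1 m[φ0→K] = [0, 2, 4, 5]
r1 m[φ0→E] = [4, 2, 0, 1]
r1 m[φ1→R] = [0, 0, 1, 1]
r1 m[φ1→E] = [3, 1, 0, 0]
r1 m[φ2→P] = [5, 0, 3, 0]
r1 m[φ2→E] = [0, 3, 3, 0]
r1 m[φ3→R] = [3, 4, 0, 2]
r1 m[φ3→B] = [0, 2, 2, 3]
r1 m[φ4→S] = [0, 1, 0, 0]
r1 m[φ4→E] = [4, 1, 4, 0]
r1 m[φ5→D] = [1, 0, 0, 1]
r1 m[φ5→R] = [1, 1, 0, 0]
r1 m[φ6→P] = [3, 5, 0, 3]
r1 m[φ6→S] = [0, 3, 4, 3]
r1 m[K→φ0] = [0, 0, 0, 0]
r1 m[P→φ2] = [0, 0, 0, 0]
r1 m[P→φ6] = [0, 0, 0, 0]
r1 m[D→φ5] = [0, 0, 0, 0]
r1 m[R→φ1] = [0, 0, 0, 0]
r1 m[R→φ3] = [0, 0, 0, 0]
r1 m[R→φ5] = [0, 0, 0, 0]
r1 m[B→φ3] = [0, 0, 0, 0]
r1 m[S→φ4] = [0, 0, 0, 0]
r1 m[S→φ6] = [0, 0, 0, 0]
r1 m[E→φ0] = [0, 0, 0, 0]
r1 m[E→φ1] = [0, 0, 0, 0]
r1 m[E→φ2] = [0, 0, 0, 0]
r1 m[E→φ4] = [0, 0, 0, 0]
r2 m[φ0→K] = [0, 2, 4, 5]
r2 m[φ0→E] = [4, 2, 0, 1]
r2 m[φ1→R] = [0, 0, 1, 1]
r2 m[φ1→E] = [3, 1, 0, 0]
r2 m[φ2→P] = [5, 0, 3, 0]
r2 m[φ2→E] = [0, 3, 3, 0]
r2 m[φ3→R] = [3, 4, 0, 2]
r2 m[φ3→B] = [0, 2, 2, 3]
r2 m[φ4→S] = [0, 1, 0, 0]
r2 m[φ4→E] = [4, 1, 4, 0]
r2 m[φ5→D] = [1, 0, 0, 1]
r2 m[φ5→R] = [1, 1, 0, 0]
r2 m[φ6→P] = [3, 5, 0, 3]
r2 m[φ6→S] = [0, 3, 4, 3]
r2 m[K→φ0] = [0, 0, 0, 0]
r2 m[P→φ2] = [3, 5, 0, 3]
r2 m[P→φ6] = [5, 0, 3, 0]
r2 m[D→φ5] = [0, 0, 0, 0]
r2 m[R→φ1] = [4, 5, 0, 2]
r2 m[R→φ3] = [1, 1, 1, 1]
r2 m[R→φ5] = [3, 4, 1, 3]
r2 m[B→φ3] = [0, 0, 0, 0]
r2 m[S→φ4] = [0, 3, 4, 3]
r2 m[S→φ6] = [0, 1, 0, 0]
r2 m[E→φ0] = [7, 5, 7, 0]
r2 m[E→φ1] = [8, 6, 7, 1]
r2 m[E→φ2] = [11, 4, 4, 1]
r2 m[E→φ4] = [7, 6, 3, 1]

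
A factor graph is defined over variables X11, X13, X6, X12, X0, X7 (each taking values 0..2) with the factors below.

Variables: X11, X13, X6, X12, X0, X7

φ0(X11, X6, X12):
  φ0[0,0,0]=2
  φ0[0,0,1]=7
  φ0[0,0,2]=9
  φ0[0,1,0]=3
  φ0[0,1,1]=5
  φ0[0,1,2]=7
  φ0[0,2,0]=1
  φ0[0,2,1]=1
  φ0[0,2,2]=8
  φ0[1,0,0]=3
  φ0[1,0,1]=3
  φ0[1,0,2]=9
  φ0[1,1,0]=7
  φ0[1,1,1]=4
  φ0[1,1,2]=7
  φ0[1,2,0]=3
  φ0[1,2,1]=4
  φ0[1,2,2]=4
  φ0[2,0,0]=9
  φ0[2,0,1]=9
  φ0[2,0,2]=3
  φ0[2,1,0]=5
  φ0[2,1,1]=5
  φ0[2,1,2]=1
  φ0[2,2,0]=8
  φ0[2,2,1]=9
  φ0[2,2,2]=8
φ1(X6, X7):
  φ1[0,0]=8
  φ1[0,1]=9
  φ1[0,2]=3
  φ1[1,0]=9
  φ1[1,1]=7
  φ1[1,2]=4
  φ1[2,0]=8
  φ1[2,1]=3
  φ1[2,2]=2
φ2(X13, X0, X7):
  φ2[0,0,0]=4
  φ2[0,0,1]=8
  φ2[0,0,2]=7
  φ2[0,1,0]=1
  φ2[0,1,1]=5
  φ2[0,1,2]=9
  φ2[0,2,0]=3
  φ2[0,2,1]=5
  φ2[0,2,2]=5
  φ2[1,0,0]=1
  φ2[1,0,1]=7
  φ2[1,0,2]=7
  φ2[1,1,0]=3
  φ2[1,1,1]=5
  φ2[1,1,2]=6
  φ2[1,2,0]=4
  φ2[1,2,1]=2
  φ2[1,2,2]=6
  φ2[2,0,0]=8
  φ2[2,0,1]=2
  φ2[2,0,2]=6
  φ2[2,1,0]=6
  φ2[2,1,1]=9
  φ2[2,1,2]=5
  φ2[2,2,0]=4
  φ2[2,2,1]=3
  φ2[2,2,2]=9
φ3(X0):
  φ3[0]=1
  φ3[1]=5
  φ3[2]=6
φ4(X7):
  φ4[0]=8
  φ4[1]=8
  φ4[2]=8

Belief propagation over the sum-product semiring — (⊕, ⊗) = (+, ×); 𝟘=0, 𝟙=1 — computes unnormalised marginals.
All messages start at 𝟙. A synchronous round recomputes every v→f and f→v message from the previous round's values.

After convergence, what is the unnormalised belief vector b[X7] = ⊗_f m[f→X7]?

init: all messages = 𝟙 over 3 values
r1 m[φ0→X11] = [43, 44, 57]
r1 m[φ0→X6] = [54, 44, 46]
r1 m[φ0→X12] = [41, 47, 56]
r1 m[φ1→X6] = [20, 20, 13]
r1 m[φ1→X7] = [25, 19, 9]
r1 m[φ2→X13] = [47, 41, 52]
r1 m[φ2→X0] = [50, 49, 41]
r1 m[φ2→X7] = [34, 46, 60]
r1 m[φ3→X0] = [1, 5, 6]
r1 m[φ4→X7] = [8, 8, 8]
r1 m[X11→φ0] = [1, 1, 1]
r1 m[X13→φ2] = [1, 1, 1]
r1 m[X6→φ0] = [1, 1, 1]
r1 m[X6→φ1] = [1, 1, 1]
r1 m[X12→φ0] = [1, 1, 1]
r1 m[X0→φ2] = [1, 1, 1]
r1 m[X0→φ3] = [1, 1, 1]
r1 m[X7→φ1] = [1, 1, 1]
r1 m[X7→φ2] = [1, 1, 1]
r1 m[X7→φ4] = [1, 1, 1]
r2 m[φ0→X11] = [43, 44, 57]
r2 m[φ0→X6] = [54, 44, 46]
r2 m[φ0→X12] = [41, 47, 56]
r2 m[φ1→X6] = [20, 20, 13]
r2 m[φ1→X7] = [25, 19, 9]
r2 m[φ2→X13] = [47, 41, 52]
r2 m[φ2→X0] = [50, 49, 41]
r2 m[φ2→X7] = [34, 46, 60]
r2 m[φ3→X0] = [1, 5, 6]
r2 m[φ4→X7] = [8, 8, 8]
r2 m[X11→φ0] = [1, 1, 1]
r2 m[X13→φ2] = [1, 1, 1]
r2 m[X6→φ0] = [20, 20, 13]
r2 m[X6→φ1] = [54, 44, 46]
r2 m[X12→φ0] = [1, 1, 1]
r2 m[X0→φ2] = [1, 5, 6]
r2 m[X0→φ3] = [50, 49, 41]
r2 m[X7→φ1] = [272, 368, 480]
r2 m[X7→φ2] = [200, 152, 72]
r2 m[X7→φ4] = [850, 874, 540]
r3 m[φ0→X11] = [790, 803, 965]
r3 m[φ0→X6] = [54, 44, 46]
r3 m[φ0→X12] = [736, 842, 980]
r3 m[φ1→X6] = [6928, 6944, 4240]
r3 m[φ1→X7] = [1196, 932, 430]
r3 m[φ2→X13] = [20880, 19944, 28400]
r3 m[φ2→X0] = [6624, 6328, 5160]
r3 m[φ2→X7] = [129, 172, 240]
r3 m[φ3→X0] = [1, 5, 6]
r3 m[φ4→X7] = [8, 8, 8]
r3 m[X11→φ0] = [1, 1, 1]
r3 m[X13→φ2] = [1, 1, 1]
r3 m[X6→φ0] = [20, 20, 13]
r3 m[X6→φ1] = [54, 44, 46]
r3 m[X12→φ0] = [1, 1, 1]
r3 m[X0→φ2] = [1, 5, 6]
r3 m[X0→φ3] = [50, 49, 41]
r3 m[X7→φ1] = [272, 368, 480]
r3 m[X7→φ2] = [200, 152, 72]
r3 m[X7→φ4] = [850, 874, 540]
r4 m[φ0→X11] = [790, 803, 965]
r4 m[φ0→X6] = [54, 44, 46]
r4 m[φ0→X12] = [736, 842, 980]
r4 m[φ1→X6] = [6928, 6944, 4240]
r4 m[φ1→X7] = [1196, 932, 430]
r4 m[φ2→X13] = [20880, 19944, 28400]
r4 m[φ2→X0] = [6624, 6328, 5160]
r4 m[φ2→X7] = [129, 172, 240]
r4 m[φ3→X0] = [1, 5, 6]
r4 m[φ4→X7] = [8, 8, 8]
r4 m[X11→φ0] = [1, 1, 1]
r4 m[X13→φ2] = [1, 1, 1]
r4 m[X6→φ0] = [6928, 6944, 4240]
r4 m[X6→φ1] = [54, 44, 46]
r4 m[X12→φ0] = [1, 1, 1]
r4 m[X0→φ2] = [1, 5, 6]
r4 m[X0→φ3] = [6624, 6328, 5160]
r4 m[X7→φ1] = [1032, 1376, 1920]
r4 m[X7→φ2] = [9568, 7456, 3440]
r4 m[X7→φ4] = [154284, 160304, 103200]
r5 m[φ0→X11] = [271264, 275552, 327872]
r5 m[φ0→X6] = [54, 44, 46]
r5 m[φ0→X12] = [252032, 288208, 334448]
r5 m[φ1→X6] = [26400, 26600, 16224]
r5 m[φ1→X7] = [1196, 932, 430]
r5 m[φ2→X13] = [1010144, 961904, 1370256]
r5 m[φ2→X0] = [319936, 306144, 248608]
r5 m[φ2→X7] = [129, 172, 240]
r5 m[φ3→X0] = [1, 5, 6]
r5 m[φ4→X7] = [8, 8, 8]
r5 m[X11→φ0] = [1, 1, 1]
r5 m[X13→φ2] = [1, 1, 1]
r5 m[X6→φ0] = [6928, 6944, 4240]
r5 m[X6→φ1] = [54, 44, 46]
r5 m[X12→φ0] = [1, 1, 1]
r5 m[X0→φ2] = [1, 5, 6]
r5 m[X0→φ3] = [6624, 6328, 5160]
r5 m[X7→φ1] = [1032, 1376, 1920]
r5 m[X7→φ2] = [9568, 7456, 3440]
r5 m[X7→φ4] = [154284, 160304, 103200]
r6 m[φ0→X11] = [271264, 275552, 327872]
r6 m[φ0→X6] = [54, 44, 46]
r6 m[φ0→X12] = [252032, 288208, 334448]
r6 m[φ1→X6] = [26400, 26600, 16224]
r6 m[φ1→X7] = [1196, 932, 430]
r6 m[φ2→X13] = [1010144, 961904, 1370256]
r6 m[φ2→X0] = [319936, 306144, 248608]
r6 m[φ2→X7] = [129, 172, 240]
r6 m[φ3→X0] = [1, 5, 6]
r6 m[φ4→X7] = [8, 8, 8]
r6 m[X11→φ0] = [1, 1, 1]
r6 m[X13→φ2] = [1, 1, 1]
r6 m[X6→φ0] = [26400, 26600, 16224]
r6 m[X6→φ1] = [54, 44, 46]
r6 m[X12→φ0] = [1, 1, 1]
r6 m[X0→φ2] = [1, 5, 6]
r6 m[X0→φ3] = [319936, 306144, 248608]
r6 m[X7→φ1] = [1032, 1376, 1920]
r6 m[X7→φ2] = [9568, 7456, 3440]
r6 m[X7→φ4] = [154284, 160304, 103200]
r7 m[φ0→X11] = [1036440, 1053264, 1252600]
r7 m[φ0→X6] = [54, 44, 46]
r7 m[φ0→X12] = [963288, 1101136, 1277880]
r7 m[φ1→X6] = [26400, 26600, 16224]
r7 m[φ1→X7] = [1196, 932, 430]
r7 m[φ2→X13] = [1010144, 961904, 1370256]
r7 m[φ2→X0] = [319936, 306144, 248608]
r7 m[φ2→X7] = [129, 172, 240]
r7 m[φ3→X0] = [1, 5, 6]
r7 m[φ4→X7] = [8, 8, 8]
r7 m[X11→φ0] = [1, 1, 1]
r7 m[X13→φ2] = [1, 1, 1]
r7 m[X6→φ0] = [26400, 26600, 16224]
r7 m[X6→φ1] = [54, 44, 46]
r7 m[X12→φ0] = [1, 1, 1]
r7 m[X0→φ2] = [1, 5, 6]
r7 m[X0→φ3] = [319936, 306144, 248608]
r7 m[X7→φ1] = [1032, 1376, 1920]
r7 m[X7→φ2] = [9568, 7456, 3440]
r7 m[X7→φ4] = [154284, 160304, 103200]
r8 m[φ0→X11] = [1036440, 1053264, 1252600]
r8 m[φ0→X6] = [54, 44, 46]
r8 m[φ0→X12] = [963288, 1101136, 1277880]
r8 m[φ1→X6] = [26400, 26600, 16224]
r8 m[φ1→X7] = [1196, 932, 430]
r8 m[φ2→X13] = [1010144, 961904, 1370256]
r8 m[φ2→X0] = [319936, 306144, 248608]
r8 m[φ2→X7] = [129, 172, 240]
r8 m[φ3→X0] = [1, 5, 6]
r8 m[φ4→X7] = [8, 8, 8]
r8 m[X11→φ0] = [1, 1, 1]
r8 m[X13→φ2] = [1, 1, 1]
r8 m[X6→φ0] = [26400, 26600, 16224]
r8 m[X6→φ1] = [54, 44, 46]
r8 m[X12→φ0] = [1, 1, 1]
r8 m[X0→φ2] = [1, 5, 6]
r8 m[X0→φ3] = [319936, 306144, 248608]
r8 m[X7→φ1] = [1032, 1376, 1920]
r8 m[X7→φ2] = [9568, 7456, 3440]
r8 m[X7→φ4] = [154284, 160304, 103200]
fixed point reached at round 8
b[X7] = ⊗ incoming = [1234272, 1282432, 825600]

b[X7] = [1234272, 1282432, 825600]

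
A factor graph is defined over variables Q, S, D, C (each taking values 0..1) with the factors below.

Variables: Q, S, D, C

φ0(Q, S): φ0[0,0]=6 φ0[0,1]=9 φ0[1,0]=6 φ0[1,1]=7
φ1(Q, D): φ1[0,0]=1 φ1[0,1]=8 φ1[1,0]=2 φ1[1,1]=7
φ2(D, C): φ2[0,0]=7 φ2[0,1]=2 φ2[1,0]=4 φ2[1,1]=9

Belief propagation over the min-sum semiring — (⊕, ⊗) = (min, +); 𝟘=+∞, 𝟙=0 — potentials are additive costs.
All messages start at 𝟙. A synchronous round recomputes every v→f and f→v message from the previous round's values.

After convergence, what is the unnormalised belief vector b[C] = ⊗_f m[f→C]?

b[C] = [14, 9]

init: all messages = 𝟙 over 2 values
r1 m[φ0→Q] = [6, 6]
r1 m[φ0→S] = [6, 7]
r1 m[φ1→Q] = [1, 2]
r1 m[φ1→D] = [1, 7]
r1 m[φ2→D] = [2, 4]
r1 m[φ2→C] = [4, 2]
r1 m[Q→φ0] = [0, 0]
r1 m[Q→φ1] = [0, 0]
r1 m[S→φ0] = [0, 0]
r1 m[D→φ1] = [0, 0]
r1 m[D→φ2] = [0, 0]
r1 m[C→φ2] = [0, 0]
r2 m[φ0→Q] = [6, 6]
r2 m[φ0→S] = [6, 7]
r2 m[φ1→Q] = [1, 2]
r2 m[φ1→D] = [1, 7]
r2 m[φ2→D] = [2, 4]
r2 m[φ2→C] = [4, 2]
r2 m[Q→φ0] = [1, 2]
r2 m[Q→φ1] = [6, 6]
r2 m[S→φ0] = [0, 0]
r2 m[D→φ1] = [2, 4]
r2 m[D→φ2] = [1, 7]
r2 m[C→φ2] = [0, 0]
r3 m[φ0→Q] = [6, 6]
r3 m[φ0→S] = [7, 9]
r3 m[φ1→Q] = [3, 4]
r3 m[φ1→D] = [7, 13]
r3 m[φ2→D] = [2, 4]
r3 m[φ2→C] = [8, 3]
r3 m[Q→φ0] = [1, 2]
r3 m[Q→φ1] = [6, 6]
r3 m[S→φ0] = [0, 0]
r3 m[D→φ1] = [2, 4]
r3 m[D→φ2] = [1, 7]
r3 m[C→φ2] = [0, 0]
r4 m[φ0→Q] = [6, 6]
r4 m[φ0→S] = [7, 9]
r4 m[φ1→Q] = [3, 4]
r4 m[φ1→D] = [7, 13]
r4 m[φ2→D] = [2, 4]
r4 m[φ2→C] = [8, 3]
r4 m[Q→φ0] = [3, 4]
r4 m[Q→φ1] = [6, 6]
r4 m[S→φ0] = [0, 0]
r4 m[D→φ1] = [2, 4]
r4 m[D→φ2] = [7, 13]
r4 m[C→φ2] = [0, 0]
r5 m[φ0→Q] = [6, 6]
r5 m[φ0→S] = [9, 11]
r5 m[φ1→Q] = [3, 4]
r5 m[φ1→D] = [7, 13]
r5 m[φ2→D] = [2, 4]
r5 m[φ2→C] = [14, 9]
r5 m[Q→φ0] = [3, 4]
r5 m[Q→φ1] = [6, 6]
r5 m[S→φ0] = [0, 0]
r5 m[D→φ1] = [2, 4]
r5 m[D→φ2] = [7, 13]
r5 m[C→φ2] = [0, 0]
r6 m[φ0→Q] = [6, 6]
r6 m[φ0→S] = [9, 11]
r6 m[φ1→Q] = [3, 4]
r6 m[φ1→D] = [7, 13]
r6 m[φ2→D] = [2, 4]
r6 m[φ2→C] = [14, 9]
r6 m[Q→φ0] = [3, 4]
r6 m[Q→φ1] = [6, 6]
r6 m[S→φ0] = [0, 0]
r6 m[D→φ1] = [2, 4]
r6 m[D→φ2] = [7, 13]
r6 m[C→φ2] = [0, 0]
fixed point reached at round 6
b[C] = ⊗ incoming = [14, 9]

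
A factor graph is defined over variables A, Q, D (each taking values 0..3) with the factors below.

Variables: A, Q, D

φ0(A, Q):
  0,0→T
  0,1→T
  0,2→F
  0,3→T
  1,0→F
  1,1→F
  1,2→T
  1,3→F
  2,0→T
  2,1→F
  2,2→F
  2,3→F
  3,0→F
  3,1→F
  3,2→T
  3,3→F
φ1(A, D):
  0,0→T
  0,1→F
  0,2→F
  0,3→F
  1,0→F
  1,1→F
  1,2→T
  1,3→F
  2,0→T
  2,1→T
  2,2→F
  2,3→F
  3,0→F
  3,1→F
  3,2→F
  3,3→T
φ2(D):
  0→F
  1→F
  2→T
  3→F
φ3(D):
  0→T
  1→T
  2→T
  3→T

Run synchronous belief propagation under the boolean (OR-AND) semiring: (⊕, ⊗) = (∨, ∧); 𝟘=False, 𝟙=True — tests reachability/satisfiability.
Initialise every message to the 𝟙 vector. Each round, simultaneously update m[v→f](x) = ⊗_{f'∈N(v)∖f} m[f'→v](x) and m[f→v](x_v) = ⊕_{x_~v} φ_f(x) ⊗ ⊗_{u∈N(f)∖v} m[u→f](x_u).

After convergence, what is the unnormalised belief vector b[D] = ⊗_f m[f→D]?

b[D] = [F, F, T, F]

init: all messages = 𝟙 over 4 values
r1 m[φ0→A] = [T, T, T, T]
r1 m[φ0→Q] = [T, T, T, T]
r1 m[φ1→A] = [T, T, T, T]
r1 m[φ1→D] = [T, T, T, T]
r1 m[φ2→D] = [F, F, T, F]
r1 m[φ3→D] = [T, T, T, T]
r1 m[A→φ0] = [T, T, T, T]
r1 m[A→φ1] = [T, T, T, T]
r1 m[Q→φ0] = [T, T, T, T]
r1 m[D→φ1] = [T, T, T, T]
r1 m[D→φ2] = [T, T, T, T]
r1 m[D→φ3] = [T, T, T, T]
r2 m[φ0→A] = [T, T, T, T]
r2 m[φ0→Q] = [T, T, T, T]
r2 m[φ1→A] = [T, T, T, T]
r2 m[φ1→D] = [T, T, T, T]
r2 m[φ2→D] = [F, F, T, F]
r2 m[φ3→D] = [T, T, T, T]
r2 m[A→φ0] = [T, T, T, T]
r2 m[A→φ1] = [T, T, T, T]
r2 m[Q→φ0] = [T, T, T, T]
r2 m[D→φ1] = [F, F, T, F]
r2 m[D→φ2] = [T, T, T, T]
r2 m[D→φ3] = [F, F, T, F]
r3 m[φ0→A] = [T, T, T, T]
r3 m[φ0→Q] = [T, T, T, T]
r3 m[φ1→A] = [F, T, F, F]
r3 m[φ1→D] = [T, T, T, T]
r3 m[φ2→D] = [F, F, T, F]
r3 m[φ3→D] = [T, T, T, T]
r3 m[A→φ0] = [T, T, T, T]
r3 m[A→φ1] = [T, T, T, T]
r3 m[Q→φ0] = [T, T, T, T]
r3 m[D→φ1] = [F, F, T, F]
r3 m[D→φ2] = [T, T, T, T]
r3 m[D→φ3] = [F, F, T, F]
r4 m[φ0→A] = [T, T, T, T]
r4 m[φ0→Q] = [T, T, T, T]
r4 m[φ1→A] = [F, T, F, F]
r4 m[φ1→D] = [T, T, T, T]
r4 m[φ2→D] = [F, F, T, F]
r4 m[φ3→D] = [T, T, T, T]
r4 m[A→φ0] = [F, T, F, F]
r4 m[A→φ1] = [T, T, T, T]
r4 m[Q→φ0] = [T, T, T, T]
r4 m[D→φ1] = [F, F, T, F]
r4 m[D→φ2] = [T, T, T, T]
r4 m[D→φ3] = [F, F, T, F]
r5 m[φ0→A] = [T, T, T, T]
r5 m[φ0→Q] = [F, F, T, F]
r5 m[φ1→A] = [F, T, F, F]
r5 m[φ1→D] = [T, T, T, T]
r5 m[φ2→D] = [F, F, T, F]
r5 m[φ3→D] = [T, T, T, T]
r5 m[A→φ0] = [F, T, F, F]
r5 m[A→φ1] = [T, T, T, T]
r5 m[Q→φ0] = [T, T, T, T]
r5 m[D→φ1] = [F, F, T, F]
r5 m[D→φ2] = [T, T, T, T]
r5 m[D→φ3] = [F, F, T, F]
r6 m[φ0→A] = [T, T, T, T]
r6 m[φ0→Q] = [F, F, T, F]
r6 m[φ1→A] = [F, T, F, F]
r6 m[φ1→D] = [T, T, T, T]
r6 m[φ2→D] = [F, F, T, F]
r6 m[φ3→D] = [T, T, T, T]
r6 m[A→φ0] = [F, T, F, F]
r6 m[A→φ1] = [T, T, T, T]
r6 m[Q→φ0] = [T, T, T, T]
r6 m[D→φ1] = [F, F, T, F]
r6 m[D→φ2] = [T, T, T, T]
r6 m[D→φ3] = [F, F, T, F]
fixed point reached at round 6
b[D] = ⊗ incoming = [F, F, T, F]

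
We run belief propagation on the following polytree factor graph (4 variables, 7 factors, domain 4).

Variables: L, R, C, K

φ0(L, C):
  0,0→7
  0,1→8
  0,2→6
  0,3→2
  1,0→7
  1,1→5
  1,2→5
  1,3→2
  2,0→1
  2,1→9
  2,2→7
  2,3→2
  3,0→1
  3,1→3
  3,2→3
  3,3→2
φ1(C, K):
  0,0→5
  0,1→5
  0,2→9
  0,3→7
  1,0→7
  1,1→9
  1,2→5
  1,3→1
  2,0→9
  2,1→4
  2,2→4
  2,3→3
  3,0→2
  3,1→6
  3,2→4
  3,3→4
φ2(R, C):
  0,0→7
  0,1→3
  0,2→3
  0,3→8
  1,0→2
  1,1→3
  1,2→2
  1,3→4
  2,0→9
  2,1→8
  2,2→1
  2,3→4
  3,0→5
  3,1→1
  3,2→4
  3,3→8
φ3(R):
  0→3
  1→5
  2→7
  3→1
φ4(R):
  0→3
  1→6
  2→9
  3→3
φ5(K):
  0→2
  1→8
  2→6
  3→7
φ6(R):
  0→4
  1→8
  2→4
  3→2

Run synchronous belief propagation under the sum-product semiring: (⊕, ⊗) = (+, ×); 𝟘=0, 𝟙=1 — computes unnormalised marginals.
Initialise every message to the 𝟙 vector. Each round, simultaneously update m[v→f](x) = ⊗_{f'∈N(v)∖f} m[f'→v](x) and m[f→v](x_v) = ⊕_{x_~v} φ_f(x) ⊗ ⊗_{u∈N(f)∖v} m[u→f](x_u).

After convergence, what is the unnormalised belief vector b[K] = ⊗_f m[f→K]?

init: all messages = 𝟙 over 4 values
r1 m[φ0→L] = [23, 19, 19, 9]
r1 m[φ0→C] = [16, 25, 21, 8]
r1 m[φ1→C] = [26, 22, 20, 16]
r1 m[φ1→K] = [23, 24, 22, 15]
r1 m[φ2→R] = [21, 11, 22, 18]
r1 m[φ2→C] = [23, 15, 10, 24]
r1 m[φ3→R] = [3, 5, 7, 1]
r1 m[φ4→R] = [3, 6, 9, 3]
r1 m[φ5→K] = [2, 8, 6, 7]
r1 m[φ6→R] = [4, 8, 4, 2]
r1 m[L→φ0] = [1, 1, 1, 1]
r1 m[R→φ2] = [1, 1, 1, 1]
r1 m[R→φ3] = [1, 1, 1, 1]
r1 m[R→φ4] = [1, 1, 1, 1]
r1 m[R→φ6] = [1, 1, 1, 1]
r1 m[C→φ0] = [1, 1, 1, 1]
r1 m[C→φ1] = [1, 1, 1, 1]
r1 m[C→φ2] = [1, 1, 1, 1]
r1 m[K→φ1] = [1, 1, 1, 1]
r1 m[K→φ5] = [1, 1, 1, 1]
r2 m[φ0→L] = [23, 19, 19, 9]
r2 m[φ0→C] = [16, 25, 21, 8]
r2 m[φ1→C] = [26, 22, 20, 16]
r2 m[φ1→K] = [23, 24, 22, 15]
r2 m[φ2→R] = [21, 11, 22, 18]
r2 m[φ2→C] = [23, 15, 10, 24]
r2 m[φ3→R] = [3, 5, 7, 1]
r2 m[φ4→R] = [3, 6, 9, 3]
r2 m[φ5→K] = [2, 8, 6, 7]
r2 m[φ6→R] = [4, 8, 4, 2]
r2 m[L→φ0] = [1, 1, 1, 1]
r2 m[R→φ2] = [36, 240, 252, 6]
r2 m[R→φ3] = [252, 528, 792, 108]
r2 m[R→φ4] = [252, 440, 616, 36]
r2 m[R→φ6] = [189, 330, 1386, 54]
r2 m[C→φ0] = [598, 330, 200, 384]
r2 m[C→φ1] = [368, 375, 210, 192]
r2 m[C→φ2] = [416, 550, 420, 128]
r2 m[K→φ1] = [2, 8, 6, 7]
r2 m[K→φ5] = [23, 24, 22, 15]
r3 m[φ0→L] = [8794, 7604, 5736, 2956]
r3 m[φ0→C] = [16, 25, 21, 8]
r3 m[φ1→C] = [153, 123, 95, 104]
r3 m[φ1→K] = [6739, 7207, 6795, 4349]
r3 m[φ2→R] = [6846, 3834, 9076, 5334]
r3 m[φ2→C] = [3030, 2850, 864, 2304]
r3 m[φ3→R] = [3, 5, 7, 1]
r3 m[φ4→R] = [3, 6, 9, 3]
r3 m[φ5→K] = [2, 8, 6, 7]
r3 m[φ6→R] = [4, 8, 4, 2]
r3 m[L→φ0] = [1, 1, 1, 1]
r3 m[R→φ2] = [36, 240, 252, 6]
r3 m[R→φ3] = [252, 528, 792, 108]
r3 m[R→φ4] = [252, 440, 616, 36]
r3 m[R→φ6] = [189, 330, 1386, 54]
r3 m[C→φ0] = [598, 330, 200, 384]
r3 m[C→φ1] = [368, 375, 210, 192]
r3 m[C→φ2] = [416, 550, 420, 128]
r3 m[K→φ1] = [2, 8, 6, 7]
r3 m[K→φ5] = [23, 24, 22, 15]
r4 m[φ0→L] = [8794, 7604, 5736, 2956]
r4 m[φ0→C] = [16, 25, 21, 8]
r4 m[φ1→C] = [153, 123, 95, 104]
r4 m[φ1→K] = [6739, 7207, 6795, 4349]
r4 m[φ2→R] = [6846, 3834, 9076, 5334]
r4 m[φ2→C] = [3030, 2850, 864, 2304]
r4 m[φ3→R] = [3, 5, 7, 1]
r4 m[φ4→R] = [3, 6, 9, 3]
r4 m[φ5→K] = [2, 8, 6, 7]
r4 m[φ6→R] = [4, 8, 4, 2]
r4 m[L→φ0] = [1, 1, 1, 1]
r4 m[R→φ2] = [36, 240, 252, 6]
r4 m[R→φ3] = [82152, 184032, 326736, 32004]
r4 m[R→φ4] = [82152, 153360, 254128, 10668]
r4 m[R→φ6] = [61614, 115020, 571788, 16002]
r4 m[C→φ0] = [463590, 350550, 82080, 239616]
r4 m[C→φ1] = [48480, 71250, 18144, 18432]
r4 m[C→φ2] = [2448, 3075, 1995, 832]
r4 m[K→φ1] = [2, 8, 6, 7]
r4 m[K→φ5] = [6739, 7207, 6795, 4349]
r5 m[φ0→L] = [7021242, 5887512, 4672332, 2240712]
r5 m[φ0→C] = [16, 25, 21, 8]
r5 m[φ1→C] = [153, 123, 95, 104]
r5 m[φ1→K] = [941310, 1066818, 938874, 538770]
r5 m[φ2→R] = [39002, 21439, 51955, 29951]
r5 m[φ2→C] = [3030, 2850, 864, 2304]
r5 m[φ3→R] = [3, 5, 7, 1]
r5 m[φ4→R] = [3, 6, 9, 3]
r5 m[φ5→K] = [2, 8, 6, 7]
r5 m[φ6→R] = [4, 8, 4, 2]
r5 m[L→φ0] = [1, 1, 1, 1]
r5 m[R→φ2] = [36, 240, 252, 6]
r5 m[R→φ3] = [82152, 184032, 326736, 32004]
r5 m[R→φ4] = [82152, 153360, 254128, 10668]
r5 m[R→φ6] = [61614, 115020, 571788, 16002]
r5 m[C→φ0] = [463590, 350550, 82080, 239616]
r5 m[C→φ1] = [48480, 71250, 18144, 18432]
r5 m[C→φ2] = [2448, 3075, 1995, 832]
r5 m[K→φ1] = [2, 8, 6, 7]
r5 m[K→φ5] = [6739, 7207, 6795, 4349]
r6 m[φ0→L] = [7021242, 5887512, 4672332, 2240712]
r6 m[φ0→C] = [16, 25, 21, 8]
r6 m[φ1→C] = [153, 123, 95, 104]
r6 m[φ1→K] = [941310, 1066818, 938874, 538770]
r6 m[φ2→R] = [39002, 21439, 51955, 29951]
r6 m[φ2→C] = [3030, 2850, 864, 2304]
r6 m[φ3→R] = [3, 5, 7, 1]
r6 m[φ4→R] = [3, 6, 9, 3]
r6 m[φ5→K] = [2, 8, 6, 7]
r6 m[φ6→R] = [4, 8, 4, 2]
r6 m[L→φ0] = [1, 1, 1, 1]
r6 m[R→φ2] = [36, 240, 252, 6]
r6 m[R→φ3] = [468024, 1029072, 1870380, 179706]
r6 m[R→φ4] = [468024, 857560, 1454740, 59902]
r6 m[R→φ6] = [351018, 643170, 3273165, 89853]
r6 m[C→φ0] = [463590, 350550, 82080, 239616]
r6 m[C→φ1] = [48480, 71250, 18144, 18432]
r6 m[C→φ2] = [2448, 3075, 1995, 832]
r6 m[K→φ1] = [2, 8, 6, 7]
r6 m[K→φ5] = [941310, 1066818, 938874, 538770]
r7 m[φ0→L] = [7021242, 5887512, 4672332, 2240712]
r7 m[φ0→C] = [16, 25, 21, 8]
r7 m[φ1→C] = [153, 123, 95, 104]
r7 m[φ1→K] = [941310, 1066818, 938874, 538770]
r7 m[φ2→R] = [39002, 21439, 51955, 29951]
r7 m[φ2→C] = [3030, 2850, 864, 2304]
r7 m[φ3→R] = [3, 5, 7, 1]
r7 m[φ4→R] = [3, 6, 9, 3]
r7 m[φ5→K] = [2, 8, 6, 7]
r7 m[φ6→R] = [4, 8, 4, 2]
r7 m[L→φ0] = [1, 1, 1, 1]
r7 m[R→φ2] = [36, 240, 252, 6]
r7 m[R→φ3] = [468024, 1029072, 1870380, 179706]
r7 m[R→φ4] = [468024, 857560, 1454740, 59902]
r7 m[R→φ6] = [351018, 643170, 3273165, 89853]
r7 m[C→φ0] = [463590, 350550, 82080, 239616]
r7 m[C→φ1] = [48480, 71250, 18144, 18432]
r7 m[C→φ2] = [2448, 3075, 1995, 832]
r7 m[K→φ1] = [2, 8, 6, 7]
r7 m[K→φ5] = [941310, 1066818, 938874, 538770]
fixed point reached at round 7
b[K] = ⊗ incoming = [1882620, 8534544, 5633244, 3771390]

b[K] = [1882620, 8534544, 5633244, 3771390]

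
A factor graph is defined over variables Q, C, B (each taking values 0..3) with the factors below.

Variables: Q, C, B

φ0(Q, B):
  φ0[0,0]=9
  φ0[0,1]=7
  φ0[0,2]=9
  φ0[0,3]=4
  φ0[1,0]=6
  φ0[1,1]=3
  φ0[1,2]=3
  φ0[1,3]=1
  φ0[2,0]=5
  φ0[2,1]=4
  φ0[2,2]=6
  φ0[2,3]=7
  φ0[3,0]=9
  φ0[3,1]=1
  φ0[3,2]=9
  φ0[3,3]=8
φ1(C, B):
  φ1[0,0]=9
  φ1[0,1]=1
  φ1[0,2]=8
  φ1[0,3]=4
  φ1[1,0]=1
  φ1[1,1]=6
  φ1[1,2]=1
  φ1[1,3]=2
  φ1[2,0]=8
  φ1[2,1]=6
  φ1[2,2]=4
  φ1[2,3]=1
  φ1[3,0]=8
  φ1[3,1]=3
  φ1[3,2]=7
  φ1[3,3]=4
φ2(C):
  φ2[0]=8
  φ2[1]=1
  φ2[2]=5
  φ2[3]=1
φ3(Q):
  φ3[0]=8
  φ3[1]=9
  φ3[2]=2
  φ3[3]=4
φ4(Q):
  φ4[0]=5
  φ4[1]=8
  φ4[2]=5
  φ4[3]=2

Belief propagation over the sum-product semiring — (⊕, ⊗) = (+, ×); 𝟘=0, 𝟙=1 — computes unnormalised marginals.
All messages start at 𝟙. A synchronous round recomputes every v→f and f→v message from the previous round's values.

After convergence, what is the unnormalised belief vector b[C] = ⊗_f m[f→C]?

init: all messages = 𝟙 over 4 values
r1 m[φ0→Q] = [29, 13, 22, 27]
r1 m[φ0→B] = [29, 15, 27, 20]
r1 m[φ1→C] = [22, 10, 19, 22]
r1 m[φ1→B] = [26, 16, 20, 11]
r1 m[φ2→C] = [8, 1, 5, 1]
r1 m[φ3→Q] = [8, 9, 2, 4]
r1 m[φ4→Q] = [5, 8, 5, 2]
r1 m[Q→φ0] = [1, 1, 1, 1]
r1 m[Q→φ3] = [1, 1, 1, 1]
r1 m[Q→φ4] = [1, 1, 1, 1]
r1 m[C→φ1] = [1, 1, 1, 1]
r1 m[C→φ2] = [1, 1, 1, 1]
r1 m[B→φ0] = [1, 1, 1, 1]
r1 m[B→φ1] = [1, 1, 1, 1]
r2 m[φ0→Q] = [29, 13, 22, 27]
r2 m[φ0→B] = [29, 15, 27, 20]
r2 m[φ1→C] = [22, 10, 19, 22]
r2 m[φ1→B] = [26, 16, 20, 11]
r2 m[φ2→C] = [8, 1, 5, 1]
r2 m[φ3→Q] = [8, 9, 2, 4]
r2 m[φ4→Q] = [5, 8, 5, 2]
r2 m[Q→φ0] = [40, 72, 10, 8]
r2 m[Q→φ3] = [145, 104, 110, 54]
r2 m[Q→φ4] = [232, 117, 44, 108]
r2 m[C→φ1] = [8, 1, 5, 1]
r2 m[C→φ2] = [22, 10, 19, 22]
r2 m[B→φ0] = [26, 16, 20, 11]
r2 m[B→φ1] = [29, 15, 27, 20]
r3 m[φ0→Q] = [570, 275, 391, 518]
r3 m[φ0→B] = [914, 544, 708, 366]
r3 m[φ1→C] = [572, 186, 450, 546]
r3 m[φ1→B] = [121, 47, 92, 43]
r3 m[φ2→C] = [8, 1, 5, 1]
r3 m[φ3→Q] = [8, 9, 2, 4]
r3 m[φ4→Q] = [5, 8, 5, 2]
r3 m[Q→φ0] = [40, 72, 10, 8]
r3 m[Q→φ3] = [145, 104, 110, 54]
r3 m[Q→φ4] = [232, 117, 44, 108]
r3 m[C→φ1] = [8, 1, 5, 1]
r3 m[C→φ2] = [22, 10, 19, 22]
r3 m[B→φ0] = [26, 16, 20, 11]
r3 m[B→φ1] = [29, 15, 27, 20]
r4 m[φ0→Q] = [570, 275, 391, 518]
r4 m[φ0→B] = [914, 544, 708, 366]
r4 m[φ1→C] = [572, 186, 450, 546]
r4 m[φ1→B] = [121, 47, 92, 43]
r4 m[φ2→C] = [8, 1, 5, 1]
r4 m[φ3→Q] = [8, 9, 2, 4]
r4 m[φ4→Q] = [5, 8, 5, 2]
r4 m[Q→φ0] = [40, 72, 10, 8]
r4 m[Q→φ3] = [2850, 2200, 1955, 1036]
r4 m[Q→φ4] = [4560, 2475, 782, 2072]
r4 m[C→φ1] = [8, 1, 5, 1]
r4 m[C→φ2] = [572, 186, 450, 546]
r4 m[B→φ0] = [121, 47, 92, 43]
r4 m[B→φ1] = [914, 544, 708, 366]
r5 m[φ0→Q] = [2418, 1186, 1646, 2308]
r5 m[φ0→B] = [914, 544, 708, 366]
r5 m[φ1→C] = [15898, 5618, 13774, 15364]
r5 m[φ1→B] = [121, 47, 92, 43]
r5 m[φ2→C] = [8, 1, 5, 1]
r5 m[φ3→Q] = [8, 9, 2, 4]
r5 m[φ4→Q] = [5, 8, 5, 2]
r5 m[Q→φ0] = [40, 72, 10, 8]
r5 m[Q→φ3] = [2850, 2200, 1955, 1036]
r5 m[Q→φ4] = [4560, 2475, 782, 2072]
r5 m[C→φ1] = [8, 1, 5, 1]
r5 m[C→φ2] = [572, 186, 450, 546]
r5 m[B→φ0] = [121, 47, 92, 43]
r5 m[B→φ1] = [914, 544, 708, 366]
r6 m[φ0→Q] = [2418, 1186, 1646, 2308]
r6 m[φ0→B] = [914, 544, 708, 366]
r6 m[φ1→C] = [15898, 5618, 13774, 15364]
r6 m[φ1→B] = [121, 47, 92, 43]
r6 m[φ2→C] = [8, 1, 5, 1]
r6 m[φ3→Q] = [8, 9, 2, 4]
r6 m[φ4→Q] = [5, 8, 5, 2]
r6 m[Q→φ0] = [40, 72, 10, 8]
r6 m[Q→φ3] = [12090, 9488, 8230, 4616]
r6 m[Q→φ4] = [19344, 10674, 3292, 9232]
r6 m[C→φ1] = [8, 1, 5, 1]
r6 m[C→φ2] = [15898, 5618, 13774, 15364]
r6 m[B→φ0] = [121, 47, 92, 43]
r6 m[B→φ1] = [914, 544, 708, 366]
r7 m[φ0→Q] = [2418, 1186, 1646, 2308]
r7 m[φ0→B] = [914, 544, 708, 366]
r7 m[φ1→C] = [15898, 5618, 13774, 15364]
r7 m[φ1→B] = [121, 47, 92, 43]
r7 m[φ2→C] = [8, 1, 5, 1]
r7 m[φ3→Q] = [8, 9, 2, 4]
r7 m[φ4→Q] = [5, 8, 5, 2]
r7 m[Q→φ0] = [40, 72, 10, 8]
r7 m[Q→φ3] = [12090, 9488, 8230, 4616]
r7 m[Q→φ4] = [19344, 10674, 3292, 9232]
r7 m[C→φ1] = [8, 1, 5, 1]
r7 m[C→φ2] = [15898, 5618, 13774, 15364]
r7 m[B→φ0] = [121, 47, 92, 43]
r7 m[B→φ1] = [914, 544, 708, 366]
fixed point reached at round 7
b[C] = ⊗ incoming = [127184, 5618, 68870, 15364]

b[C] = [127184, 5618, 68870, 15364]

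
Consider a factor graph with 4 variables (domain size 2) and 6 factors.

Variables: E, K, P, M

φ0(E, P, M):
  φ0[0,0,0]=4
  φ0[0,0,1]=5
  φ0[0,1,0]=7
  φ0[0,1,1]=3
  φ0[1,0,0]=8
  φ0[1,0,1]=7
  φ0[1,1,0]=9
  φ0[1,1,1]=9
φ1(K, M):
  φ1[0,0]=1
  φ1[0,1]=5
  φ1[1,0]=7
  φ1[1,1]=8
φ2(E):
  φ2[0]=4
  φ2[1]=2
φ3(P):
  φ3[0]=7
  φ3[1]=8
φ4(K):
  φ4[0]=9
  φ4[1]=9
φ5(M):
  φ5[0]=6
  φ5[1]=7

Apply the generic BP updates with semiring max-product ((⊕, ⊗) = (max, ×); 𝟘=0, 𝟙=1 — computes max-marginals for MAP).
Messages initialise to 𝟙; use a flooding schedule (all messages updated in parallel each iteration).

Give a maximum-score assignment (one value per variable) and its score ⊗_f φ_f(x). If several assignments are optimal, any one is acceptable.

init: all messages = 𝟙 over 2 values
r1 m[φ0→E] = [7, 9]
r1 m[φ0→P] = [8, 9]
r1 m[φ0→M] = [9, 9]
r1 m[φ1→K] = [5, 8]
r1 m[φ1→M] = [7, 8]
r1 m[φ2→E] = [4, 2]
r1 m[φ3→P] = [7, 8]
r1 m[φ4→K] = [9, 9]
r1 m[φ5→M] = [6, 7]
r1 m[E→φ0] = [1, 1]
r1 m[E→φ2] = [1, 1]
r1 m[K→φ1] = [1, 1]
r1 m[K→φ4] = [1, 1]
r1 m[P→φ0] = [1, 1]
r1 m[P→φ3] = [1, 1]
r1 m[M→φ0] = [1, 1]
r1 m[M→φ1] = [1, 1]
r1 m[M→φ5] = [1, 1]
r2 m[φ0→E] = [7, 9]
r2 m[φ0→P] = [8, 9]
r2 m[φ0→M] = [9, 9]
r2 m[φ1→K] = [5, 8]
r2 m[φ1→M] = [7, 8]
r2 m[φ2→E] = [4, 2]
r2 m[φ3→P] = [7, 8]
r2 m[φ4→K] = [9, 9]
r2 m[φ5→M] = [6, 7]
r2 m[E→φ0] = [4, 2]
r2 m[E→φ2] = [7, 9]
r2 m[K→φ1] = [9, 9]
r2 m[K→φ4] = [5, 8]
r2 m[P→φ0] = [7, 8]
r2 m[P→φ3] = [8, 9]
r2 m[M→φ0] = [42, 56]
r2 m[M→φ1] = [54, 63]
r2 m[M→φ5] = [63, 72]
r3 m[φ0→E] = [2352, 4032]
r3 m[φ0→P] = [1120, 1176]
r3 m[φ0→M] = [224, 144]
r3 m[φ1→K] = [315, 504]
r3 m[φ1→M] = [63, 72]
r3 m[φ2→E] = [4, 2]
r3 m[φ3→P] = [7, 8]
r3 m[φ4→K] = [9, 9]
r3 m[φ5→M] = [6, 7]
r3 m[E→φ0] = [4, 2]
r3 m[E→φ2] = [7, 9]
r3 m[K→φ1] = [9, 9]
r3 m[K→φ4] = [5, 8]
r3 m[P→φ0] = [7, 8]
r3 m[P→φ3] = [8, 9]
r3 m[M→φ0] = [42, 56]
r3 m[M→φ1] = [54, 63]
r3 m[M→φ5] = [63, 72]
r4 m[φ0→E] = [2352, 4032]
r4 m[φ0→P] = [1120, 1176]
r4 m[φ0→M] = [224, 144]
r4 m[φ1→K] = [315, 504]
r4 m[φ1→M] = [63, 72]
r4 m[φ2→E] = [4, 2]
r4 m[φ3→P] = [7, 8]
r4 m[φ4→K] = [9, 9]
r4 m[φ5→M] = [6, 7]
r4 m[E→φ0] = [4, 2]
r4 m[E→φ2] = [2352, 4032]
r4 m[K→φ1] = [9, 9]
r4 m[K→φ4] = [315, 504]
r4 m[P→φ0] = [7, 8]
r4 m[P→φ3] = [1120, 1176]
r4 m[M→φ0] = [378, 504]
r4 m[M→φ1] = [1344, 1008]
r4 m[M→φ5] = [14112, 10368]
r5 m[φ0→E] = [21168, 36288]
r5 m[φ0→P] = [10080, 10584]
r5 m[φ0→M] = [224, 144]
r5 m[φ1→K] = [5040, 9408]
r5 m[φ1→M] = [63, 72]
r5 m[φ2→E] = [4, 2]
r5 m[φ3→P] = [7, 8]
r5 m[φ4→K] = [9, 9]
r5 m[φ5→M] = [6, 7]
r5 m[E→φ0] = [4, 2]
r5 m[E→φ2] = [2352, 4032]
r5 m[K→φ1] = [9, 9]
r5 m[K→φ4] = [315, 504]
r5 m[P→φ0] = [7, 8]
r5 m[P→φ3] = [1120, 1176]
r5 m[M→φ0] = [378, 504]
r5 m[M→φ1] = [1344, 1008]
r5 m[M→φ5] = [14112, 10368]
r6 m[φ0→E] = [21168, 36288]
r6 m[φ0→P] = [10080, 10584]
r6 m[φ0→M] = [224, 144]
r6 m[φ1→K] = [5040, 9408]
r6 m[φ1→M] = [63, 72]
r6 m[φ2→E] = [4, 2]
r6 m[φ3→P] = [7, 8]
r6 m[φ4→K] = [9, 9]
r6 m[φ5→M] = [6, 7]
r6 m[E→φ0] = [4, 2]
r6 m[E→φ2] = [21168, 36288]
r6 m[K→φ1] = [9, 9]
r6 m[K→φ4] = [5040, 9408]
r6 m[P→φ0] = [7, 8]
r6 m[P→φ3] = [10080, 10584]
r6 m[M→φ0] = [378, 504]
r6 m[M→φ1] = [1344, 1008]
r6 m[M→φ5] = [14112, 10368]
r7 m[φ0→E] = [21168, 36288]
r7 m[φ0→P] = [10080, 10584]
r7 m[φ0→M] = [224, 144]
r7 m[φ1→K] = [5040, 9408]
r7 m[φ1→M] = [63, 72]
r7 m[φ2→E] = [4, 2]
r7 m[φ3→P] = [7, 8]
r7 m[φ4→K] = [9, 9]
r7 m[φ5→M] = [6, 7]
r7 m[E→φ0] = [4, 2]
r7 m[E→φ2] = [21168, 36288]
r7 m[K→φ1] = [9, 9]
r7 m[K→φ4] = [5040, 9408]
r7 m[P→φ0] = [7, 8]
r7 m[P→φ3] = [10080, 10584]
r7 m[M→φ0] = [378, 504]
r7 m[M→φ1] = [1344, 1008]
r7 m[M→φ5] = [14112, 10368]
fixed point reached at round 7
traceback from E: (E=0, K=1, P=1, M=0), score=84672

assignment: (E=0, K=1, P=1, M=0); score = 84672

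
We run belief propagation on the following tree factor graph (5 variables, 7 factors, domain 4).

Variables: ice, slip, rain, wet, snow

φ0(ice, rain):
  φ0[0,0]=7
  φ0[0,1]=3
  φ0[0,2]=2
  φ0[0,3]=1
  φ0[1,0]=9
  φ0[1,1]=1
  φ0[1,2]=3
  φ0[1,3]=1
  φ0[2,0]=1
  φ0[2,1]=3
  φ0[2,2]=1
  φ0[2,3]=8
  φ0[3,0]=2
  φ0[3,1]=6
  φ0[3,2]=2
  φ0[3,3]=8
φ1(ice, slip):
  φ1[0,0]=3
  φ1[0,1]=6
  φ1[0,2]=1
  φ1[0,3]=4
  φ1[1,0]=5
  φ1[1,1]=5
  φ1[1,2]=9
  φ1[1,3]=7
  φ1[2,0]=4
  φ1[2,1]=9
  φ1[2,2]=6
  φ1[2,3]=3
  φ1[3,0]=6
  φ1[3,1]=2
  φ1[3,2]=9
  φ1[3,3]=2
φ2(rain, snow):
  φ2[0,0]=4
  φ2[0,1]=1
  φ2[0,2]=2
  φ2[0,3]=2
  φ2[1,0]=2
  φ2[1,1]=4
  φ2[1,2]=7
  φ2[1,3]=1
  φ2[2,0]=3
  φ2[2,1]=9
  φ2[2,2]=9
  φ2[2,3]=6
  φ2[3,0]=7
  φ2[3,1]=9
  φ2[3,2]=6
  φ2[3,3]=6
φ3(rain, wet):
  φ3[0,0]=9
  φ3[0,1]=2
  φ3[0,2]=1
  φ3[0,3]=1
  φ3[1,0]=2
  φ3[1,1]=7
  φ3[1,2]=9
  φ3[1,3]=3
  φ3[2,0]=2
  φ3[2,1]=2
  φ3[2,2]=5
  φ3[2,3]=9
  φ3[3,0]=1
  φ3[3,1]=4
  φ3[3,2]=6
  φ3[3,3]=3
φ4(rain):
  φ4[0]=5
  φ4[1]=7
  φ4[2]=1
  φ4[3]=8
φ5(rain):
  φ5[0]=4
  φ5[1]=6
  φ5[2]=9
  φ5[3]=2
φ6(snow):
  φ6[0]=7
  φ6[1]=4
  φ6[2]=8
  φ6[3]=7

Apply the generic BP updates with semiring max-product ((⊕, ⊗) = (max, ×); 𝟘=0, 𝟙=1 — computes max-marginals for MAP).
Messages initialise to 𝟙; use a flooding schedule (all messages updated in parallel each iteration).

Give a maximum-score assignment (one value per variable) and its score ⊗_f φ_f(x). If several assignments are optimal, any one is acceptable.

assignment: (ice=3, slip=2, rain=1, wet=2, snow=2); score = 1143072

init: all messages = 𝟙 over 4 values
r1 m[φ0→ice] = [7, 9, 8, 8]
r1 m[φ0→rain] = [9, 6, 3, 8]
r1 m[φ1→ice] = [6, 9, 9, 9]
r1 m[φ1→slip] = [6, 9, 9, 7]
r1 m[φ2→rain] = [4, 7, 9, 9]
r1 m[φ2→snow] = [7, 9, 9, 6]
r1 m[φ3→rain] = [9, 9, 9, 6]
r1 m[φ3→wet] = [9, 7, 9, 9]
r1 m[φ4→rain] = [5, 7, 1, 8]
r1 m[φ5→rain] = [4, 6, 9, 2]
r1 m[φ6→snow] = [7, 4, 8, 7]
r1 m[ice→φ0] = [1, 1, 1, 1]
r1 m[ice→φ1] = [1, 1, 1, 1]
r1 m[slip→φ1] = [1, 1, 1, 1]
r1 m[rain→φ0] = [1, 1, 1, 1]
r1 m[rain→φ2] = [1, 1, 1, 1]
r1 m[rain→φ3] = [1, 1, 1, 1]
r1 m[rain→φ4] = [1, 1, 1, 1]
r1 m[rain→φ5] = [1, 1, 1, 1]
r1 m[wet→φ3] = [1, 1, 1, 1]
r1 m[snow→φ2] = [1, 1, 1, 1]
r1 m[snow→φ6] = [1, 1, 1, 1]
r2 m[φ0→ice] = [7, 9, 8, 8]
r2 m[φ0→rain] = [9, 6, 3, 8]
r2 m[φ1→ice] = [6, 9, 9, 9]
r2 m[φ1→slip] = [6, 9, 9, 7]
r2 m[φ2→rain] = [4, 7, 9, 9]
r2 m[φ2→snow] = [7, 9, 9, 6]
r2 m[φ3→rain] = [9, 9, 9, 6]
r2 m[φ3→wet] = [9, 7, 9, 9]
r2 m[φ4→rain] = [5, 7, 1, 8]
r2 m[φ5→rain] = [4, 6, 9, 2]
r2 m[φ6→snow] = [7, 4, 8, 7]
r2 m[ice→φ0] = [6, 9, 9, 9]
r2 m[ice→φ1] = [7, 9, 8, 8]
r2 m[slip→φ1] = [1, 1, 1, 1]
r2 m[rain→φ0] = [720, 2646, 729, 864]
r2 m[rain→φ2] = [1620, 2268, 243, 768]
r2 m[rain→φ3] = [720, 1764, 243, 1152]
r2 m[rain→φ4] = [1296, 2268, 2187, 864]
r2 m[rain→φ5] = [1620, 2646, 243, 3456]
r2 m[wet→φ3] = [1, 1, 1, 1]
r2 m[snow→φ2] = [7, 4, 8, 7]
r2 m[snow→φ6] = [7, 9, 9, 6]
r3 m[φ0→ice] = [7938, 6480, 7938, 15876]
r3 m[φ0→rain] = [81, 54, 27, 72]
r3 m[φ1→ice] = [6, 9, 9, 9]
r3 m[φ1→slip] = [48, 72, 81, 63]
r3 m[φ2→rain] = [28, 56, 72, 49]
r3 m[φ2→snow] = [6480, 9072, 15876, 4608]
r3 m[φ3→rain] = [9, 9, 9, 6]
r3 m[φ3→wet] = [6480, 12348, 15876, 5292]
r3 m[φ4→rain] = [5, 7, 1, 8]
r3 m[φ5→rain] = [4, 6, 9, 2]
r3 m[φ6→snow] = [7, 4, 8, 7]
r3 m[ice→φ0] = [6, 9, 9, 9]
r3 m[ice→φ1] = [7, 9, 8, 8]
r3 m[slip→φ1] = [1, 1, 1, 1]
r3 m[rain→φ0] = [720, 2646, 729, 864]
r3 m[rain→φ2] = [1620, 2268, 243, 768]
r3 m[rain→φ3] = [720, 1764, 243, 1152]
r3 m[rain→φ4] = [1296, 2268, 2187, 864]
r3 m[rain→φ5] = [1620, 2646, 243, 3456]
r3 m[wet→φ3] = [1, 1, 1, 1]
r3 m[snow→φ2] = [7, 4, 8, 7]
r3 m[snow→φ6] = [7, 9, 9, 6]
r4 m[φ0→ice] = [7938, 6480, 7938, 15876]
r4 m[φ0→rain] = [81, 54, 27, 72]
r4 m[φ1→ice] = [6, 9, 9, 9]
r4 m[φ1→slip] = [48, 72, 81, 63]
r4 m[φ2→rain] = [28, 56, 72, 49]
r4 m[φ2→snow] = [6480, 9072, 15876, 4608]
r4 m[φ3→rain] = [9, 9, 9, 6]
r4 m[φ3→wet] = [6480, 12348, 15876, 5292]
r4 m[φ4→rain] = [5, 7, 1, 8]
r4 m[φ5→rain] = [4, 6, 9, 2]
r4 m[φ6→snow] = [7, 4, 8, 7]
r4 m[ice→φ0] = [6, 9, 9, 9]
r4 m[ice→φ1] = [7938, 6480, 7938, 15876]
r4 m[slip→φ1] = [1, 1, 1, 1]
r4 m[rain→φ0] = [5040, 21168, 5832, 4704]
r4 m[rain→φ2] = [14580, 20412, 2187, 6912]
r4 m[rain→φ3] = [45360, 127008, 17496, 56448]
r4 m[rain→φ4] = [81648, 163296, 157464, 42336]
r4 m[rain→φ5] = [102060, 190512, 17496, 169344]
r4 m[wet→φ3] = [1, 1, 1, 1]
r4 m[snow→φ2] = [7, 4, 8, 7]
r4 m[snow→φ6] = [6480, 9072, 15876, 4608]
r5 m[φ0→ice] = [63504, 45360, 63504, 127008]
r5 m[φ0→rain] = [81, 54, 27, 72]
r5 m[φ1→ice] = [6, 9, 9, 9]
r5 m[φ1→slip] = [95256, 71442, 142884, 45360]
r5 m[φ2→rain] = [28, 56, 72, 49]
r5 m[φ2→snow] = [58320, 81648, 142884, 41472]
r5 m[φ3→rain] = [9, 9, 9, 6]
r5 m[φ3→wet] = [408240, 889056, 1143072, 381024]
r5 m[φ4→rain] = [5, 7, 1, 8]
r5 m[φ5→rain] = [4, 6, 9, 2]
r5 m[φ6→snow] = [7, 4, 8, 7]
r5 m[ice→φ0] = [6, 9, 9, 9]
r5 m[ice→φ1] = [7938, 6480, 7938, 15876]
r5 m[slip→φ1] = [1, 1, 1, 1]
r5 m[rain→φ0] = [5040, 21168, 5832, 4704]
r5 m[rain→φ2] = [14580, 20412, 2187, 6912]
r5 m[rain→φ3] = [45360, 127008, 17496, 56448]
r5 m[rain→φ4] = [81648, 163296, 157464, 42336]
r5 m[rain→φ5] = [102060, 190512, 17496, 169344]
r5 m[wet→φ3] = [1, 1, 1, 1]
r5 m[snow→φ2] = [7, 4, 8, 7]
r5 m[snow→φ6] = [6480, 9072, 15876, 4608]
r6 m[φ0→ice] = [63504, 45360, 63504, 127008]
r6 m[φ0→rain] = [81, 54, 27, 72]
r6 m[φ1→ice] = [6, 9, 9, 9]
r6 m[φ1→slip] = [95256, 71442, 142884, 45360]
r6 m[φ2→rain] = [28, 56, 72, 49]
r6 m[φ2→snow] = [58320, 81648, 142884, 41472]
r6 m[φ3→rain] = [9, 9, 9, 6]
r6 m[φ3→wet] = [408240, 889056, 1143072, 381024]
r6 m[φ4→rain] = [5, 7, 1, 8]
r6 m[φ5→rain] = [4, 6, 9, 2]
r6 m[φ6→snow] = [7, 4, 8, 7]
r6 m[ice→φ0] = [6, 9, 9, 9]
r6 m[ice→φ1] = [63504, 45360, 63504, 127008]
r6 m[slip→φ1] = [1, 1, 1, 1]
r6 m[rain→φ0] = [5040, 21168, 5832, 4704]
r6 m[rain→φ2] = [14580, 20412, 2187, 6912]
r6 m[rain→φ3] = [45360, 127008, 17496, 56448]
r6 m[rain→φ4] = [81648, 163296, 157464, 42336]
r6 m[rain→φ5] = [102060, 190512, 17496, 169344]
r6 m[wet→φ3] = [1, 1, 1, 1]
r6 m[snow→φ2] = [7, 4, 8, 7]
r6 m[snow→φ6] = [58320, 81648, 142884, 41472]
r7 m[φ0→ice] = [63504, 45360, 63504, 127008]
r7 m[φ0→rain] = [81, 54, 27, 72]
r7 m[φ1→ice] = [6, 9, 9, 9]
r7 m[φ1→slip] = [762048, 571536, 1143072, 317520]
r7 m[φ2→rain] = [28, 56, 72, 49]
r7 m[φ2→snow] = [58320, 81648, 142884, 41472]
r7 m[φ3→rain] = [9, 9, 9, 6]
r7 m[φ3→wet] = [408240, 889056, 1143072, 381024]
r7 m[φ4→rain] = [5, 7, 1, 8]
r7 m[φ5→rain] = [4, 6, 9, 2]
r7 m[φ6→snow] = [7, 4, 8, 7]
r7 m[ice→φ0] = [6, 9, 9, 9]
r7 m[ice→φ1] = [63504, 45360, 63504, 127008]
r7 m[slip→φ1] = [1, 1, 1, 1]
r7 m[rain→φ0] = [5040, 21168, 5832, 4704]
r7 m[rain→φ2] = [14580, 20412, 2187, 6912]
r7 m[rain→φ3] = [45360, 127008, 17496, 56448]
r7 m[rain→φ4] = [81648, 163296, 157464, 42336]
r7 m[rain→φ5] = [102060, 190512, 17496, 169344]
r7 m[wet→φ3] = [1, 1, 1, 1]
r7 m[snow→φ2] = [7, 4, 8, 7]
r7 m[snow→φ6] = [58320, 81648, 142884, 41472]
r8 m[φ0→ice] = [63504, 45360, 63504, 127008]
r8 m[φ0→rain] = [81, 54, 27, 72]
r8 m[φ1→ice] = [6, 9, 9, 9]
r8 m[φ1→slip] = [762048, 571536, 1143072, 317520]
r8 m[φ2→rain] = [28, 56, 72, 49]
r8 m[φ2→snow] = [58320, 81648, 142884, 41472]
r8 m[φ3→rain] = [9, 9, 9, 6]
r8 m[φ3→wet] = [408240, 889056, 1143072, 381024]
r8 m[φ4→rain] = [5, 7, 1, 8]
r8 m[φ5→rain] = [4, 6, 9, 2]
r8 m[φ6→snow] = [7, 4, 8, 7]
r8 m[ice→φ0] = [6, 9, 9, 9]
r8 m[ice→φ1] = [63504, 45360, 63504, 127008]
r8 m[slip→φ1] = [1, 1, 1, 1]
r8 m[rain→φ0] = [5040, 21168, 5832, 4704]
r8 m[rain→φ2] = [14580, 20412, 2187, 6912]
r8 m[rain→φ3] = [45360, 127008, 17496, 56448]
r8 m[rain→φ4] = [81648, 163296, 157464, 42336]
r8 m[rain→φ5] = [102060, 190512, 17496, 169344]
r8 m[wet→φ3] = [1, 1, 1, 1]
r8 m[snow→φ2] = [7, 4, 8, 7]
r8 m[snow→φ6] = [58320, 81648, 142884, 41472]
fixed point reached at round 8
traceback from ice: (ice=3, slip=2, rain=1, wet=2, snow=2), score=1143072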